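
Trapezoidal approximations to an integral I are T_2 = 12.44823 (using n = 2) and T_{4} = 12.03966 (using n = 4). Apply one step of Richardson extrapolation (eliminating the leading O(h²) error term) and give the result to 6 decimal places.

11.903470

R = (4·T_{4} − T_2) / 3 = (4·12.03966 − 12.44823)/3 = (35.71041)/3 = 11.903470.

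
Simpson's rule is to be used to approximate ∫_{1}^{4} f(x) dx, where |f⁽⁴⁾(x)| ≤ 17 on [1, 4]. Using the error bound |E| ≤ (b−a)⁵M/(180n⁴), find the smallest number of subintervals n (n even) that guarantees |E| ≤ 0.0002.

20

Need 4131/(180n⁴) ≤ 0.0002.
n⁴ ≥ 4131/(180·0.0002) = 114750 ⇒ n ≥ 18.4051, so the smallest even n is 20. (n must be even for Simpson's rule.)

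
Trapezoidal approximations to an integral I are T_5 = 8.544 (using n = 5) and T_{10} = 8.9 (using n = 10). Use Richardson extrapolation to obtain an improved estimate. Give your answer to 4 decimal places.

9.0187

R = (4·T_{10} − T_5) / 3 = (4·8.9 − 8.544)/3 = (27.056)/3 = 9.0187.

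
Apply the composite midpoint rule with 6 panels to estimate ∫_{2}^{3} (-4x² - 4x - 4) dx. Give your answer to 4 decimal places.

-39.3241

h = (3 − 2)/6 = 0.166667.
Midpoints m₁,…,m₆ = 2.083333, 2.25, 2.416667, 2.583333, 2.75, 2.916667.
f(m₁)=-29.694444, f(m₂)=-33.25, f(m₃)=-37.027778, f(m₄)=-41.027778, f(m₅)=-45.25, f(m₆)=-49.694444.
h·[f(m₁) + f(m₂) + f(m₃) + f(m₄) + f(m₅) + f(m₆)] = 0.166667·(-235.944444) = -39.3241.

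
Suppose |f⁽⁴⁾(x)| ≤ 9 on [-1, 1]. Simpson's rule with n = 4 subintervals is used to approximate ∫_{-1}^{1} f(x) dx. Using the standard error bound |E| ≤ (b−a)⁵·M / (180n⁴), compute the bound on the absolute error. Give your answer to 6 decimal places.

0.006250

|E| ≤ (2)⁵·9 / (180·4⁴) = 288/46080 = 0.006250.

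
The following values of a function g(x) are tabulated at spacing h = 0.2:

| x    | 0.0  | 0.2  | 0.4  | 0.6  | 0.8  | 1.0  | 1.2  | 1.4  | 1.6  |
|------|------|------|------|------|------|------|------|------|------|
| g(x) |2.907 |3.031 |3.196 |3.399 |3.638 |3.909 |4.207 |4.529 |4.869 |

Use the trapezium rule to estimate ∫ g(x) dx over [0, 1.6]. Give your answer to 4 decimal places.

5.9594

h = 0.2, n = 8.
(h/2)·[y₀ + 2y₁ + 2y₂ + 2y₃ + 2y₄ + 2y₅ + 2y₆ + 2y₇ + y₈] = 0.1·(59.594) = 5.9594.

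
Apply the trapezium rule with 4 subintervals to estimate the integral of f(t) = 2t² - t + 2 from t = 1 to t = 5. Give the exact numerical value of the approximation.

80

h = (5 − 1)/4 = 1.
Nodes t₀,…,t₄ = 1, 2, 3, 4, 5.
f(t) = 2t² - t + 2: f₀=3, f₁=8, f₂=17, f₃=30, f₄=47.
(h/2)·[f₀ + 2f₁ + 2f₂ + 2f₃ + f₄] = 0.5·(160) = 80.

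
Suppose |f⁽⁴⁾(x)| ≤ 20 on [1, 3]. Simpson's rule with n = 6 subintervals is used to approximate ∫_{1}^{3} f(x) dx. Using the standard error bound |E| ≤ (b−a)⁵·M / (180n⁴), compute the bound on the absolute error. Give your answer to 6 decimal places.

0.002743

|E| ≤ (2)⁵·20 / (180·6⁴) = 640/233280 = 0.002743.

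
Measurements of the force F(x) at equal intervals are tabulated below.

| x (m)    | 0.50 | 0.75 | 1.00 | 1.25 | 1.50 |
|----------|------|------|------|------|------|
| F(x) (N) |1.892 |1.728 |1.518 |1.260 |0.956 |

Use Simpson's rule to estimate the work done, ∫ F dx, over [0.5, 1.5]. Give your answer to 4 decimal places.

1.4863

h = 0.25, n = 4.
(h/3)·[y₀ + 4y₁ + 2y₂ + 4y₃ + y₄] = 0.083333·(17.836) = 1.4863.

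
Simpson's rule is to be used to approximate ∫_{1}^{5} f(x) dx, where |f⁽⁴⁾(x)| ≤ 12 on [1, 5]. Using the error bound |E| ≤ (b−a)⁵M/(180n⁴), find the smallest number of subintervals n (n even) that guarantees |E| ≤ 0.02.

Need 12288/(180n⁴) ≤ 0.02.
n⁴ ≥ 12288/(180·0.02) = 3413.33 ⇒ n ≥ 7.6435, so the smallest even n is 8. (n must be even for Simpson's rule.)

8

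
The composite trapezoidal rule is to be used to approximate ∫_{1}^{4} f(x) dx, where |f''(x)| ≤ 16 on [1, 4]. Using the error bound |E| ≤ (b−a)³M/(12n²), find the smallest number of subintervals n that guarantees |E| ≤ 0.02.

43

Need 432/(12n²) ≤ 0.02.
n² ≥ 432/(12·0.02) = 1800 ⇒ n ≥ 42.4264, so the smallest n is 43.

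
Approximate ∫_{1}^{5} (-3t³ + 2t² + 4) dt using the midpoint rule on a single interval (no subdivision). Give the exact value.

M = (b−a)·f(3) = 4·(-59) = -236.

-236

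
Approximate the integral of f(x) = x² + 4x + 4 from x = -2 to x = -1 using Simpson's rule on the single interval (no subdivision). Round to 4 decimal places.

S = (b−a)/6 · [f(-2) + 4f(-1.5) + f(-1)] = 0.166667·[0 + 4·0.25 + 1] = 0.3333.

0.3333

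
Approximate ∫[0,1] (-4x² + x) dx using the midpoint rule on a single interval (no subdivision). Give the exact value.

-0.5

M = (b−a)·f(0.5) = 1·(-0.5) = -0.5.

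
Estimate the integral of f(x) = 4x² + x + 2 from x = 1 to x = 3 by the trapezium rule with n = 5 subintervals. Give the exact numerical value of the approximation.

h = (3 − 1)/5 = 0.4.
Nodes x₀,…,x₅ = 1, 1.4, 1.8, 2.2, 2.6, 3.
f(x) = 4x² + x + 2: f₀=7, f₁=11.24, f₂=16.76, f₃=23.56, f₄=31.64, f₅=41.
(h/2)·[f₀ + 2f₁ + 2f₂ + 2f₃ + 2f₄ + f₅] = 0.2·(214.4) = 42.88.

42.88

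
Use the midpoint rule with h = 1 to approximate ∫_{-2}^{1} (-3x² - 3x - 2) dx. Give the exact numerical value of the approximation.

-9.75

h = (1 − (-2))/3 = 1.
Midpoints m₁,…,m₃ = -1.5, -0.5, 0.5.
f(m₁)=-4.25, f(m₂)=-1.25, f(m₃)=-4.25.
h·[f(m₁) + f(m₂) + f(m₃)] = 1·(-9.75) = -9.75.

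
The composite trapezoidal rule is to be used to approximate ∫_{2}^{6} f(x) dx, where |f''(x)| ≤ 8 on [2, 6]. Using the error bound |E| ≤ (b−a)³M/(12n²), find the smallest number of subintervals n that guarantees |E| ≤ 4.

4

Need 512/(12n²) ≤ 4.
n² ≥ 512/(12·4) = 10.6667 ⇒ n ≥ 3.2660, so the smallest n is 4.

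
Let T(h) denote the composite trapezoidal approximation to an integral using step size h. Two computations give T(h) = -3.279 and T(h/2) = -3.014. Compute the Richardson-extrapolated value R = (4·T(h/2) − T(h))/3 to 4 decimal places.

R = (4·T(h/2) − T(h)) / 3 = (4·(-3.014) − (-3.279))/3 = (-8.777)/3 = -2.9257.

-2.9257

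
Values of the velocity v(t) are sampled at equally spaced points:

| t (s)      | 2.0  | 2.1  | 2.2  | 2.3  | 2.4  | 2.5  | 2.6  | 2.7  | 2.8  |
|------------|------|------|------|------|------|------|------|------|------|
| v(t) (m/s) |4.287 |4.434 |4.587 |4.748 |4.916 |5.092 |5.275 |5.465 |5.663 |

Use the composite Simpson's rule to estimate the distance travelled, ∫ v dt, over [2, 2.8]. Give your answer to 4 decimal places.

h = 0.1, n = 8.
(h/3)·[y₀ + 4y₁ + 2y₂ + 4y₃ + 2y₄ + 4y₅ + 2y₆ + 4y₇ + y₈] = 0.033333·(118.462) = 3.9487.

3.9487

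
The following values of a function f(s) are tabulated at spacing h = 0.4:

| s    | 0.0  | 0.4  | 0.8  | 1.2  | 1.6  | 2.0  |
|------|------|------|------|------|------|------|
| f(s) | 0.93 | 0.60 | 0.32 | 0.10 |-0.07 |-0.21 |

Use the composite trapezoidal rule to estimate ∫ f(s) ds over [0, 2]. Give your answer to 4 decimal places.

h = 0.4, n = 5.
(h/2)·[y₀ + 2y₁ + 2y₂ + 2y₃ + 2y₄ + y₅] = 0.2·(2.62) = 0.5240.

0.5240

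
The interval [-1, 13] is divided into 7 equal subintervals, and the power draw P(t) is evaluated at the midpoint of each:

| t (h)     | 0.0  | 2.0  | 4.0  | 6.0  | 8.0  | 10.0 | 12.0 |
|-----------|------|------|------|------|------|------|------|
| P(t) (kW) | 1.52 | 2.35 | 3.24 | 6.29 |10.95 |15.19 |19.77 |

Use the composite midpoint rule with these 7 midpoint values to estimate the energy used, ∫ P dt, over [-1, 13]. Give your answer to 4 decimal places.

h = 2, n = 7.
h·[y(m₁) + y(m₂) + y(m₃) + y(m₄) + y(m₅) + y(m₆) + y(m₇)] = 2·(59.31) = 118.6200.

118.6200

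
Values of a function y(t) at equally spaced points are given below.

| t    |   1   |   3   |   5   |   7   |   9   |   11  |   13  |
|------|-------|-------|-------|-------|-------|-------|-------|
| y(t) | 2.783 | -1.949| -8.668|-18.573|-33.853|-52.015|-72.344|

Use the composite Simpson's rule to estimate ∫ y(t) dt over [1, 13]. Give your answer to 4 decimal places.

-296.5007

h = 2, n = 6.
(h/3)·[y₀ + 4y₁ + 2y₂ + 4y₃ + 2y₄ + 4y₅ + y₆] = 0.666667·(-444.751) = -296.5007.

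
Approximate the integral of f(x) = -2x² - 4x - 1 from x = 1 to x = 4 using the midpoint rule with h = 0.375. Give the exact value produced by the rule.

h = (4 − 1)/8 = 0.375.
Midpoints m₁,…,m₈ = 1.1875, 1.5625, 1.9375, 2.3125, 2.6875, 3.0625, 3.4375, 3.8125.
f(m₁)=-8.5703125, f(m₂)=-12.1328125, f(m₃)=-16.2578125, f(m₄)=-20.9453125, f(m₅)=-26.1953125, f(m₆)=-32.0078125, f(m₇)=-38.3828125, f(m₈)=-45.3203125.
h·[f(m₁) + f(m₂) + f(m₃) + f(m₄) + f(m₅) + f(m₆) + f(m₇) + f(m₈)] = 0.375·(-199.8125) = -74.9296875.

-74.9296875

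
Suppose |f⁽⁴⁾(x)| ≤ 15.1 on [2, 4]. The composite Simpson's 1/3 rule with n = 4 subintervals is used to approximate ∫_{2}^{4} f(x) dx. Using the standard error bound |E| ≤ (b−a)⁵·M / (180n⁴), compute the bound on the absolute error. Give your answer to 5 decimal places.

|E| ≤ (2)⁵·15.1 / (180·4⁴) = 483.2/46080 = 0.01049.

0.01049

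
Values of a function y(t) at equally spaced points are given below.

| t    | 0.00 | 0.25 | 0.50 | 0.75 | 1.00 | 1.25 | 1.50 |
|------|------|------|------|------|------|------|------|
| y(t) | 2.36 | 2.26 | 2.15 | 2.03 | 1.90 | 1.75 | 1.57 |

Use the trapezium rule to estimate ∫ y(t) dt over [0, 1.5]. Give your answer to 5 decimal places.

h = 0.25, n = 6.
(h/2)·[y₀ + 2y₁ + 2y₂ + 2y₃ + 2y₄ + 2y₅ + y₆] = 0.125·(24.11) = 3.01375.

3.01375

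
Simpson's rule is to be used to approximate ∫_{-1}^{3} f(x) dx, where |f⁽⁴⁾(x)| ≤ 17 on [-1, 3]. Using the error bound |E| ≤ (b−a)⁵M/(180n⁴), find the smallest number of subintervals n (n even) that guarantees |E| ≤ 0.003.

14

Need 17408/(180n⁴) ≤ 0.003.
n⁴ ≥ 17408/(180·0.003) = 32237 ⇒ n ≥ 13.3995, so the smallest even n is 14. (n must be even for Simpson's rule.)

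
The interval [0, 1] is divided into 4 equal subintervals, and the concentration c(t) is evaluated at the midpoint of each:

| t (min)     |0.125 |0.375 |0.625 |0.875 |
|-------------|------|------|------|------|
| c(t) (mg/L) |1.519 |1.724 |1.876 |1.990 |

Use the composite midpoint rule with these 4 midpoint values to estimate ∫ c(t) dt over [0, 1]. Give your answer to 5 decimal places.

1.77725

h = 0.25, n = 4.
h·[y(m₁) + y(m₂) + y(m₃) + y(m₄)] = 0.25·(7.109) = 1.77725.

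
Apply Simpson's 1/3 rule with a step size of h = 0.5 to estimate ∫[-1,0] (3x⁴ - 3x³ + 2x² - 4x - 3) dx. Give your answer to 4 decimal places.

1.0417

h = (0 − (-1))/2 = 0.5.
Nodes x₀,…,x₂ = -1, -0.5, 0.
f(x) = 3x⁴ - 3x³ + 2x² - 4x - 3: f₀=9, f₁=0.0625, f₂=-3.
(h/3)·[f₀ + 4f₁ + f₂] = 0.166667·(6.25) = 1.0417.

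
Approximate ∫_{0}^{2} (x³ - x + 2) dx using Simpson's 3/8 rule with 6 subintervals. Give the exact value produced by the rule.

6

h = (2 − 0)/6 = 0.333333.
Nodes x₀,…,x₆ = 0, 0.333333, 0.666667, 1, 1.333333, 1.666667, 2.
f(x) = x³ - x + 2: f₀=2, f₁=1.703704, f₂=1.629630, f₃=2, f₄=3.037037, f₅=4.962963, f₆=8.
(3h/8)·[f₀ + 3f₁ + 3f₂ + 2f₃ + 3f₄ + 3f₅ + f₆] = 0.125·(48) = 6.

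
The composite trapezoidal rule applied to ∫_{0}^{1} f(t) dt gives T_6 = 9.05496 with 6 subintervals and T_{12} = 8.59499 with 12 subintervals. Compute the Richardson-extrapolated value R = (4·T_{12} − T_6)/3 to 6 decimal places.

R = (4·T_{12} − T_6) / 3 = (4·8.59499 − 9.05496)/3 = (25.32500)/3 = 8.441667.

8.441667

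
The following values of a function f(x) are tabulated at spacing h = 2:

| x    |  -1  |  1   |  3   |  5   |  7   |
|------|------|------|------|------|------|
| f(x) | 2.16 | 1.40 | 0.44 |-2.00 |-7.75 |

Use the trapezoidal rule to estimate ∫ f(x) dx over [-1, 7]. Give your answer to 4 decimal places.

h = 2, n = 4.
(h/2)·[y₀ + 2y₁ + 2y₂ + 2y₃ + y₄] = 1·(-5.91) = -5.9100.

-5.9100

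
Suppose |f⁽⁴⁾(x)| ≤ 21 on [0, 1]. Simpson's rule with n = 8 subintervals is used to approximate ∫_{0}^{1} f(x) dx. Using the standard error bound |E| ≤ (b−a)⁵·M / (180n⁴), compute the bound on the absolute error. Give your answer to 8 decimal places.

|E| ≤ (1)⁵·21 / (180·8⁴) = 21/737280 = 0.00002848.

0.00002848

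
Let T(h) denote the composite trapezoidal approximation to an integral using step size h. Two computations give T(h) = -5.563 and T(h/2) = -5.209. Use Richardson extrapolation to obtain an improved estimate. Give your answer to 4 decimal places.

R = (4·T(h/2) − T(h)) / 3 = (4·(-5.209) − (-5.563))/3 = (-15.273)/3 = -5.0910.

-5.0910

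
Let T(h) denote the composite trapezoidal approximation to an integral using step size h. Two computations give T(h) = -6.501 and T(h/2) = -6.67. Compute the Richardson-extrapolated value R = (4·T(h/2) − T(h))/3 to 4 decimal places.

R = (4·T(h/2) − T(h)) / 3 = (4·(-6.67) − (-6.501))/3 = (-20.179)/3 = -6.7263.

-6.7263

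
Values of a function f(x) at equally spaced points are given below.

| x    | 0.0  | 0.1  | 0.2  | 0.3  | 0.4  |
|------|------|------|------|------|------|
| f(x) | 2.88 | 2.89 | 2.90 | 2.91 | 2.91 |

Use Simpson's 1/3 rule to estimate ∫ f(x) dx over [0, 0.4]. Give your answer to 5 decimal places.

1.15967

h = 0.1, n = 4.
(h/3)·[y₀ + 4y₁ + 2y₂ + 4y₃ + y₄] = 0.033333·(34.79) = 1.15967.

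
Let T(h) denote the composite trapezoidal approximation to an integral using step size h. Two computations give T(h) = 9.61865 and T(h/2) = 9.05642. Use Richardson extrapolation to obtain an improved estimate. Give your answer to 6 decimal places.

R = (4·T(h/2) − T(h)) / 3 = (4·9.05642 − 9.61865)/3 = (26.60703)/3 = 8.869010.

8.869010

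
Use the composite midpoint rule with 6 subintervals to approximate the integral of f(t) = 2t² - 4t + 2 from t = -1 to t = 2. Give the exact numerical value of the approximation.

5.875

h = (2 − (-1))/6 = 0.5.
Midpoints m₁,…,m₆ = -0.75, -0.25, 0.25, 0.75, 1.25, 1.75.
f(m₁)=6.125, f(m₂)=3.125, f(m₃)=1.125, f(m₄)=0.125, f(m₅)=0.125, f(m₆)=1.125.
h·[f(m₁) + f(m₂) + f(m₃) + f(m₄) + f(m₅) + f(m₆)] = 0.5·(11.75) = 5.875.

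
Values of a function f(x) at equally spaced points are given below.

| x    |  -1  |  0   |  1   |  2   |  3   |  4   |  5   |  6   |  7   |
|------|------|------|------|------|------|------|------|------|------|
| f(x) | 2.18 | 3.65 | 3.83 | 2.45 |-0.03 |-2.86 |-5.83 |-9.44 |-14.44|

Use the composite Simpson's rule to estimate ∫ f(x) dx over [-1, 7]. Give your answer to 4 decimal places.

-13.7067

h = 1, n = 8.
(h/3)·[y₀ + 4y₁ + 2y₂ + 4y₃ + 2y₄ + 4y₅ + 2y₆ + 4y₇ + y₈] = 0.333333·(-41.12) = -13.7067.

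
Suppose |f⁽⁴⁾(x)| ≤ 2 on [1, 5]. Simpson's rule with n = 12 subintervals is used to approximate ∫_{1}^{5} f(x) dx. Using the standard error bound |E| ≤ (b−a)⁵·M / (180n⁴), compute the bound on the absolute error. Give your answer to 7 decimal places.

0.0005487

|E| ≤ (4)⁵·2 / (180·12⁴) = 2048/3732480 = 0.0005487.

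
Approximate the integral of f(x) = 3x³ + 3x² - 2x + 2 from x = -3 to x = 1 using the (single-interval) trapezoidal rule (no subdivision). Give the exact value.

T = (b−a)/2 · [f(-3) + f(1)] = 2·[(-46) + 6] = -80.

-80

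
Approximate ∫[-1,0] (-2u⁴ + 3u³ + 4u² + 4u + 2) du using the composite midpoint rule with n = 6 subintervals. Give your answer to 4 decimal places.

h = (0 − (-1))/6 = 0.166667.
Midpoints m₁,…,m₆ = -0.916667, -0.75, -0.583333, -0.416667, -0.25, -0.083333.
f(m₁)=-2.028453, f(m₂)=-0.6484375, f(m₃)=0.200714, f(m₄)=0.750482, f(m₅)=1.1953125, f(m₆)=1.692612.
h·[f(m₁) + f(m₂) + f(m₃) + f(m₄) + f(m₅) + f(m₆)] = 0.166667·(1.162230) = 0.1937.

0.1937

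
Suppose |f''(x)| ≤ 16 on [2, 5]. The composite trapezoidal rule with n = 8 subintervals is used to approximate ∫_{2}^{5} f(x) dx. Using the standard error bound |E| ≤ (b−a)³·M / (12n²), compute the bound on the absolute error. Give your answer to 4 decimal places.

0.5625

|E| ≤ (3)³·16 / (12·8²) = 432/768 = 0.5625.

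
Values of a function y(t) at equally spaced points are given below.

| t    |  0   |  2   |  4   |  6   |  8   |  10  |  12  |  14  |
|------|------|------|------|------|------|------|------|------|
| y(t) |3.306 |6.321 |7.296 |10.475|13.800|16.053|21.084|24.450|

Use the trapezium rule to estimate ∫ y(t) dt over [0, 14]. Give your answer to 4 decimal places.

h = 2, n = 7.
(h/2)·[y₀ + 2y₁ + 2y₂ + 2y₃ + 2y₄ + 2y₅ + 2y₆ + y₇] = 1·(177.814) = 177.8140.

177.8140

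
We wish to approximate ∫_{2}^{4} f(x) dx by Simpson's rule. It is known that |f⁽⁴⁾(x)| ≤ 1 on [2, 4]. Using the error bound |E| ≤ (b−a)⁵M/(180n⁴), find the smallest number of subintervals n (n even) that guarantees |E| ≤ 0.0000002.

Need 32/(180n⁴) ≤ 0.0000002.
n⁴ ≥ 32/(180·0.0000002) = 888889 ⇒ n ≥ 30.7052, so the smallest even n is 32. (n must be even for Simpson's rule.)

32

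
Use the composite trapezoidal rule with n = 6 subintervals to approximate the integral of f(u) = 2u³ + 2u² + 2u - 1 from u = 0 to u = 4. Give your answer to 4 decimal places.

h = (4 − 0)/6 = 0.666667.
Nodes u₀,…,u₆ = 0, 0.666667, 1.333333, 2, 2.666667, 3.333333, 4.
f(u) = 2u³ + 2u² + 2u - 1: f₀=-1, f₁=1.814815, f₂=9.962963, f₃=27, f₄=56.481481, f₅=101.962963, f₆=167.
(h/2)·[f₀ + 2f₁ + 2f₂ + 2f₃ + 2f₄ + 2f₅ + f₆] = 0.333333·(560.444444) = 186.8148.

186.8148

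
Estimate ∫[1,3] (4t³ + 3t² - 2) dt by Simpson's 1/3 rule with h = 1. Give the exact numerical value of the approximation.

102

h = (3 − 1)/2 = 1.
Nodes t₀,…,t₂ = 1, 2, 3.
f(t) = 4t³ + 3t² - 2: f₀=5, f₁=42, f₂=133.
(h/3)·[f₀ + 4f₁ + f₂] = 0.333333·(306) = 102.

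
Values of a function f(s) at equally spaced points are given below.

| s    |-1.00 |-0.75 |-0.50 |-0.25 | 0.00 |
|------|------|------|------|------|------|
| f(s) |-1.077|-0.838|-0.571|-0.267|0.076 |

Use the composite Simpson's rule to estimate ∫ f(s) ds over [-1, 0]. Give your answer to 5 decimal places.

-0.54692

h = 0.25, n = 4.
(h/3)·[y₀ + 4y₁ + 2y₂ + 4y₃ + y₄] = 0.083333·(-6.563) = -0.54692.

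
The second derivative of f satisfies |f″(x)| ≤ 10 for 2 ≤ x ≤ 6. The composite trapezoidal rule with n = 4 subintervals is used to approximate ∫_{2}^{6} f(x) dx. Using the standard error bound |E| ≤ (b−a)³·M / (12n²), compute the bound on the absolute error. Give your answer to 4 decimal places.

|E| ≤ (4)³·10 / (12·4²) = 640/192 = 3.3333.

3.3333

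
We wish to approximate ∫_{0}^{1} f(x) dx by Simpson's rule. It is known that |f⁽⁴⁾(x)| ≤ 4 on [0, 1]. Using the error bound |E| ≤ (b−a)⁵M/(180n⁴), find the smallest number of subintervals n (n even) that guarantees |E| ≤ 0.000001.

Need 4/(180n⁴) ≤ 0.000001.
n⁴ ≥ 4/(180·0.000001) = 22222.2 ⇒ n ≥ 12.2095, so the smallest even n is 14. (n must be even for Simpson's rule.)

14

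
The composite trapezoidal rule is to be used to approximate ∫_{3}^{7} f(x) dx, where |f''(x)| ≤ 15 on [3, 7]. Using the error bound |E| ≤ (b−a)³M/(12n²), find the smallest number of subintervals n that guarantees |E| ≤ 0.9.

10

Need 960/(12n²) ≤ 0.9.
n² ≥ 960/(12·0.9) = 88.8889 ⇒ n ≥ 9.4281, so the smallest n is 10.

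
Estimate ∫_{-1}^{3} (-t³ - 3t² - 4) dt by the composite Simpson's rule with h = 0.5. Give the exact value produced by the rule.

h = (3 − (-1))/8 = 0.5.
Nodes t₀,…,t₈ = -1, -0.5, 0, 0.5, 1, 1.5, 2, 2.5, 3.
f(t) = -t³ - 3t² - 4: f₀=-6, f₁=-4.625, f₂=-4, f₃=-4.875, f₄=-8, f₅=-14.125, f₆=-24, f₇=-38.375, f₈=-58.
(h/3)·[f₀ + 4f₁ + 2f₂ + 4f₃ + 2f₄ + 4f₅ + 2f₆ + 4f₇ + f₈] = 0.166667·(-384) = -64.

-64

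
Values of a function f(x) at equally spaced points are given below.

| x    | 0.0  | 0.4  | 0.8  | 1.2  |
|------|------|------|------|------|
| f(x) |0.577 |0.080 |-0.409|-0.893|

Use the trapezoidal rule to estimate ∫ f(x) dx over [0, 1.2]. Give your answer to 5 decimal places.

-0.19480

h = 0.4, n = 3.
(h/2)·[y₀ + 2y₁ + 2y₂ + y₃] = 0.2·(-0.974) = -0.19480.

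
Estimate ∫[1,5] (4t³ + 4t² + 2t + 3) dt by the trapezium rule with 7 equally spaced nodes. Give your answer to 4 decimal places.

837.1852

h = (5 − 1)/6 = 0.666667.
Nodes t₀,…,t₆ = 1, 1.666667, 2.333333, 3, 3.666667, 4.333333, 5.
f(t) = 4t³ + 4t² + 2t + 3: f₀=13, f₁=35.962963, f₂=80.259259, f₃=153, f₄=261.296296, f₅=412.259259, f₆=613.
(h/2)·[f₀ + 2f₁ + 2f₂ + 2f₃ + 2f₄ + 2f₅ + f₆] = 0.333333·(2511.555556) = 837.1852.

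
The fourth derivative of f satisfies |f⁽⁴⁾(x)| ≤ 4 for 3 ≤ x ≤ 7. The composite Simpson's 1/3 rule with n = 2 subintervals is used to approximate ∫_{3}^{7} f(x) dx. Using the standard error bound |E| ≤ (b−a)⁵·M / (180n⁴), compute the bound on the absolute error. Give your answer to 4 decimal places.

1.4222

|E| ≤ (4)⁵·4 / (180·2⁴) = 4096/2880 = 1.4222.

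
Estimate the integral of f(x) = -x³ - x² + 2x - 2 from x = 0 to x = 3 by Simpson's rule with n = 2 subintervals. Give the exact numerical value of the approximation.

h = (3 − 0)/2 = 1.5.
Nodes x₀,…,x₂ = 0, 1.5, 3.
f(x) = -x³ - x² + 2x - 2: f₀=-2, f₁=-4.625, f₂=-32.
(h/3)·[f₀ + 4f₁ + f₂] = 0.5·(-52.5) = -26.25.

-26.25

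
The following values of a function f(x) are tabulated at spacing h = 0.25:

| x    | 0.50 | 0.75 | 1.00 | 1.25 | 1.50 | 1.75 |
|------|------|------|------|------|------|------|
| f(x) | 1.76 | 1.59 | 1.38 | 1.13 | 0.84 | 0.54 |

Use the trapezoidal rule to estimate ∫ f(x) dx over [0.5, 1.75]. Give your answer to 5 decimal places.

1.52250

h = 0.25, n = 5.
(h/2)·[y₀ + 2y₁ + 2y₂ + 2y₃ + 2y₄ + y₅] = 0.125·(12.18) = 1.52250.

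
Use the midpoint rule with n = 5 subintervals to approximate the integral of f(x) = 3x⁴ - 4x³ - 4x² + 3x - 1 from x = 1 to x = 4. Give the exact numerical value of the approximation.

286.05402

h = (4 − 1)/5 = 0.6.
Midpoints m₁,…,m₅ = 1.3, 1.9, 2.5, 3.1, 3.7.
f(m₁)=-4.0797, f(m₂)=1.9203, f(m₃)=36.1875, f(m₄)=127.7523, f(m₅)=314.9763.
h·[f(m₁) + f(m₂) + f(m₃) + f(m₄) + f(m₅)] = 0.6·(476.7567) = 286.05402.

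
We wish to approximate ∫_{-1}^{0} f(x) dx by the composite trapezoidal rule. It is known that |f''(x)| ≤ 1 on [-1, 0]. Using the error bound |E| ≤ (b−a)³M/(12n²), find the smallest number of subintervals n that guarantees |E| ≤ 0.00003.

Need 1/(12n²) ≤ 0.00003.
n² ≥ 1/(12·0.00003) = 2777.78 ⇒ n ≥ 52.7046, so the smallest n is 53.

53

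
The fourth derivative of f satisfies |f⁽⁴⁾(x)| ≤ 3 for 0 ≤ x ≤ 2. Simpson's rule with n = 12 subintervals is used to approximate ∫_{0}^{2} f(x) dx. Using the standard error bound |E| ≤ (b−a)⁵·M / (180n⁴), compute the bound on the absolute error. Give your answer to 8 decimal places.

|E| ≤ (2)⁵·3 / (180·12⁴) = 96/3732480 = 0.00002572.

0.00002572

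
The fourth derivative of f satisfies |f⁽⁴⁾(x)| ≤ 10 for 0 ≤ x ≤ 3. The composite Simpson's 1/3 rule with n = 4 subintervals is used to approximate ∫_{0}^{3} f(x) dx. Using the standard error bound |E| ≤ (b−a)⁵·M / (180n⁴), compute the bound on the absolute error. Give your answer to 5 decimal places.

0.05273

|E| ≤ (3)⁵·10 / (180·4⁴) = 2430/46080 = 0.05273.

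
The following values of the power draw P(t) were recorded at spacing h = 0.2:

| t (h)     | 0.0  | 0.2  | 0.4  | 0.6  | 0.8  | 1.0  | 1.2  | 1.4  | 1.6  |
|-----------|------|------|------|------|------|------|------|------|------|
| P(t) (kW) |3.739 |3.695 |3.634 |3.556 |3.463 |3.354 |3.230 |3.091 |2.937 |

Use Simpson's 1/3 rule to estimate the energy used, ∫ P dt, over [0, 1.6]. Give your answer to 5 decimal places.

5.47427

h = 0.2, n = 8.
(h/3)·[y₀ + 4y₁ + 2y₂ + 4y₃ + 2y₄ + 4y₅ + 2y₆ + 4y₇ + y₈] = 0.066667·(82.114) = 5.47427.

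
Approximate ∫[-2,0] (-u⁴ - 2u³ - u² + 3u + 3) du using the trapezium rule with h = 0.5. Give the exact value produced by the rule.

-1.3125

h = (0 − (-2))/4 = 0.5.
Nodes u₀,…,u₄ = -2, -1.5, -1, -0.5, 0.
f(u) = -u⁴ - 2u³ - u² + 3u + 3: f₀=-7, f₁=-2.0625, f₂=0, f₃=1.4375, f₄=3.
(h/2)·[f₀ + 2f₁ + 2f₂ + 2f₃ + f₄] = 0.25·(-5.25) = -1.3125.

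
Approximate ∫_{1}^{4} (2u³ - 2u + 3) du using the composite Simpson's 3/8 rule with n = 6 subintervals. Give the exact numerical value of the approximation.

121.5

h = (4 − 1)/6 = 0.5.
Nodes u₀,…,u₆ = 1, 1.5, 2, 2.5, 3, 3.5, 4.
f(u) = 2u³ - 2u + 3: f₀=3, f₁=6.75, f₂=15, f₃=29.25, f₄=51, f₅=81.75, f₆=123.
(3h/8)·[f₀ + 3f₁ + 3f₂ + 2f₃ + 3f₄ + 3f₅ + f₆] = 0.1875·(648) = 121.5.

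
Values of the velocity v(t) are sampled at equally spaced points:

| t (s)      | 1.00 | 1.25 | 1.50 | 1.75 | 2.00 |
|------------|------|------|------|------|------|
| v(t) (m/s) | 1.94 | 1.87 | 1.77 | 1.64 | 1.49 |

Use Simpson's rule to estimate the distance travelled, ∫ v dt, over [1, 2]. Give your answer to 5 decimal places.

1.75083

h = 0.25, n = 4.
(h/3)·[y₀ + 4y₁ + 2y₂ + 4y₃ + y₄] = 0.083333·(21.01) = 1.75083.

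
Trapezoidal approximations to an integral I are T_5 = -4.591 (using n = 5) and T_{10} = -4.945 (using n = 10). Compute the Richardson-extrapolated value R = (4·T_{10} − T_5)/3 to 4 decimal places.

-5.0630

R = (4·T_{10} − T_5) / 3 = (4·(-4.945) − (-4.591))/3 = (-15.189)/3 = -5.0630.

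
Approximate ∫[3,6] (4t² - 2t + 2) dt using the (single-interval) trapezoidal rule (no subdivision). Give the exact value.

249

T = (b−a)/2 · [f(3) + f(6)] = 1.5·[32 + 134] = 249.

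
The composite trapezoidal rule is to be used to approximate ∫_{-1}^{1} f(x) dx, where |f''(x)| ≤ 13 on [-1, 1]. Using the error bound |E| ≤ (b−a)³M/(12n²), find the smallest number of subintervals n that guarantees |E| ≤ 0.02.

21

Need 104/(12n²) ≤ 0.02.
n² ≥ 104/(12·0.02) = 433.333 ⇒ n ≥ 20.8167, so the smallest n is 21.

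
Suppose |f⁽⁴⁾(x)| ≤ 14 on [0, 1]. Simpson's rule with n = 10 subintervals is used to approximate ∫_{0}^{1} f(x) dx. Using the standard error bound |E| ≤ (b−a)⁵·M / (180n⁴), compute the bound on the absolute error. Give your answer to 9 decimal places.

0.000007778

|E| ≤ (1)⁵·14 / (180·10⁴) = 14/1800000 = 0.000007778.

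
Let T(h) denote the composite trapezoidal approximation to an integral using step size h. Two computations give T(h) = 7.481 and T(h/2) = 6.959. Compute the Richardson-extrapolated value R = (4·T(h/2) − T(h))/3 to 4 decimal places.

R = (4·T(h/2) − T(h)) / 3 = (4·6.959 − 7.481)/3 = (20.355)/3 = 6.7850.

6.7850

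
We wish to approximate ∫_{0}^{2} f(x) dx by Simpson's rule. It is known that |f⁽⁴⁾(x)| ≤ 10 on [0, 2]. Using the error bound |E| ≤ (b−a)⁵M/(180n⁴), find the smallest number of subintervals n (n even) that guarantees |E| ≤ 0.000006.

Need 320/(180n⁴) ≤ 0.000006.
n⁴ ≥ 320/(180·0.000006) = 296296 ⇒ n ≥ 23.3309, so the smallest even n is 24. (n must be even for Simpson's rule.)

24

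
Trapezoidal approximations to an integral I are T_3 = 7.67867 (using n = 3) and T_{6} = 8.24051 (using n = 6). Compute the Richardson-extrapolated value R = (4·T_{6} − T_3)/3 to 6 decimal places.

R = (4·T_{6} − T_3) / 3 = (4·8.24051 − 7.67867)/3 = (25.28337)/3 = 8.427790.

8.427790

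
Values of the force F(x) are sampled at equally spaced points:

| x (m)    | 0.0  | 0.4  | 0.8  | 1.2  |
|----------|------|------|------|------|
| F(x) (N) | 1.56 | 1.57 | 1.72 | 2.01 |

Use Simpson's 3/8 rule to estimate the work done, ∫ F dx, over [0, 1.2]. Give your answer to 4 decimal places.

h = 0.4, n = 3.
(3h/8)·[y₀ + 3y₁ + 3y₂ + y₃] = 0.15·(13.44) = 2.0160.

2.0160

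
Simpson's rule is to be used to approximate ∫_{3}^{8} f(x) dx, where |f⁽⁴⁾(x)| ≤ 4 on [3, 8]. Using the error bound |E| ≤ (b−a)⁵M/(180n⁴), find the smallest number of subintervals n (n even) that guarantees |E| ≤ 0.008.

Need 12500/(180n⁴) ≤ 0.008.
n⁴ ≥ 12500/(180·0.008) = 8680.56 ⇒ n ≥ 9.6524, so the smallest even n is 10. (n must be even for Simpson's rule.)

10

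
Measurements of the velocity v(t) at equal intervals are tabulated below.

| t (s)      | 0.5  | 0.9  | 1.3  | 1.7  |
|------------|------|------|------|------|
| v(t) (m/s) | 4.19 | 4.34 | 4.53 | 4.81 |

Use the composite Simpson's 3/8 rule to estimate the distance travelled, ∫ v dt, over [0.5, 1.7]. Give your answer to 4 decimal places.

5.3415

h = 0.4, n = 3.
(3h/8)·[y₀ + 3y₁ + 3y₂ + y₃] = 0.15·(35.61) = 5.3415.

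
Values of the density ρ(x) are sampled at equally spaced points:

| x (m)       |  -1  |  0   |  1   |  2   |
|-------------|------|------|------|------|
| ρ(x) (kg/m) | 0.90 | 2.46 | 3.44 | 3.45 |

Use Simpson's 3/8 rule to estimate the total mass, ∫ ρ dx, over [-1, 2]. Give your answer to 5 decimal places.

8.26875

h = 1, n = 3.
(3h/8)·[y₀ + 3y₁ + 3y₂ + y₃] = 0.375·(22.05) = 8.26875.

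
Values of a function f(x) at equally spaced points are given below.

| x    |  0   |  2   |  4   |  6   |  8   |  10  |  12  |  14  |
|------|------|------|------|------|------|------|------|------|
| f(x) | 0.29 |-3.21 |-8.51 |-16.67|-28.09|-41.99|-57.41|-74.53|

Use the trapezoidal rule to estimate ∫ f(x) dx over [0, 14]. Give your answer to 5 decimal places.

-386.00000

h = 2, n = 7.
(h/2)·[y₀ + 2y₁ + 2y₂ + 2y₃ + 2y₄ + 2y₅ + 2y₆ + y₇] = 1·(-386.00) = -386.00000.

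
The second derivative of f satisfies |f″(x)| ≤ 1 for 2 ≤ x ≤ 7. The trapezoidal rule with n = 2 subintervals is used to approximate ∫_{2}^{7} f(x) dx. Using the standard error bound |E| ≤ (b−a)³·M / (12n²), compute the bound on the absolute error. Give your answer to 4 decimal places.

2.6042

|E| ≤ (5)³·1 / (12·2²) = 125/48 = 2.6042.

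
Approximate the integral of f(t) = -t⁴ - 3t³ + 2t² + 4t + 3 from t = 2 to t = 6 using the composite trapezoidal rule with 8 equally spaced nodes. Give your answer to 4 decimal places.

-2324.1599

h = (6 − 2)/7 = 0.571429.
Nodes t₀,…,t₇ = 2, 2.571429, 3.142857, 3.714286, 4.285714, 4.857143, 5.428571, 6.
f(t) = -t⁴ - 3t³ + 2t² + 4t + 3: f₀=-21, f₁=-68.220325, f₂=-155.370679, f₃=-298.604332, f₄=-516.633486, f₅=-830.729279, f₆=-1264.721783, f₇=-1845.
(h/2)·[f₀ + 2f₁ + 2f₂ + 2f₃ + 2f₄ + 2f₅ + 2f₆ + f₇] = 0.285714·(-8134.559767) = -2324.1599.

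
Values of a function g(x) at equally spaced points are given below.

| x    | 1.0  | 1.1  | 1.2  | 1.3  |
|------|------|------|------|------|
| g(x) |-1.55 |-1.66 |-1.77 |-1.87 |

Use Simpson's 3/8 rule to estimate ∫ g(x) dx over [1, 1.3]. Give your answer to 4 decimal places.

h = 0.1, n = 3.
(3h/8)·[y₀ + 3y₁ + 3y₂ + y₃] = 0.0375·(-13.71) = -0.5141.

-0.5141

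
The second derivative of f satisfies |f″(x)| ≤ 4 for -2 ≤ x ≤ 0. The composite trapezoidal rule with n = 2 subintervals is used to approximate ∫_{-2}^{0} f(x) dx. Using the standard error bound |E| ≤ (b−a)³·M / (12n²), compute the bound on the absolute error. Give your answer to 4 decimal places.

0.6667

|E| ≤ (2)³·4 / (12·2²) = 32/48 = 0.6667.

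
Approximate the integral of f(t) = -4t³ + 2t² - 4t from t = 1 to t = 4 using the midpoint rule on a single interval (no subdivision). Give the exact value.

-180

M = (b−a)·f(2.5) = 3·(-60) = -180.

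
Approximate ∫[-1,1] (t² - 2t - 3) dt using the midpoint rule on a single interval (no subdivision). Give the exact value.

-6

M = (b−a)·f(0) = 2·(-3) = -6.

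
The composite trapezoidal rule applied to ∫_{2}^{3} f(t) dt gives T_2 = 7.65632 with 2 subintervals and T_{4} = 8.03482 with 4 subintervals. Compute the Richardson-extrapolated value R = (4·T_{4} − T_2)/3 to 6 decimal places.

R = (4·T_{4} − T_2) / 3 = (4·8.03482 − 7.65632)/3 = (24.48296)/3 = 8.160987.

8.160987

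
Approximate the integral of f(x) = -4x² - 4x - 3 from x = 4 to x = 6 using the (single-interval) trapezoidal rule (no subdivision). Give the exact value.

T = (b−a)/2 · [f(4) + f(6)] = 1·[(-83) + (-171)] = -254.

-254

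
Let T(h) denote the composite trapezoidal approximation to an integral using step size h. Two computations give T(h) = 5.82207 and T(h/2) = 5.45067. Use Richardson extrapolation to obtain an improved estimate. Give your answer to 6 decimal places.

R = (4·T(h/2) − T(h)) / 3 = (4·5.45067 − 5.82207)/3 = (15.98061)/3 = 5.326870.

5.326870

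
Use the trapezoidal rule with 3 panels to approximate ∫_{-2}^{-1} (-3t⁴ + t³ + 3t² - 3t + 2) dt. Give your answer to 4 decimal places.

-9.6543

h = (-1 − (-2))/3 = 0.333333.
Nodes t₀,…,t₃ = -2, -1.666667, -1.333333, -1.
f(t) = -3t⁴ + t³ + 3t² - 3t + 2: f₀=-36, f₁=-12.444444, f₂=-0.518519, f₃=4.
(h/2)·[f₀ + 2f₁ + 2f₂ + f₃] = 0.166667·(-57.925926) = -9.6543.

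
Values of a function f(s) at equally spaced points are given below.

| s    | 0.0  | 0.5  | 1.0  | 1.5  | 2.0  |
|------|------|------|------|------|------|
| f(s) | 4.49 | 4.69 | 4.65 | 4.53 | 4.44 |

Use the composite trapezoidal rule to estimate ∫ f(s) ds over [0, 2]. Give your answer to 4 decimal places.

h = 0.5, n = 4.
(h/2)·[y₀ + 2y₁ + 2y₂ + 2y₃ + y₄] = 0.25·(36.67) = 9.1675.

9.1675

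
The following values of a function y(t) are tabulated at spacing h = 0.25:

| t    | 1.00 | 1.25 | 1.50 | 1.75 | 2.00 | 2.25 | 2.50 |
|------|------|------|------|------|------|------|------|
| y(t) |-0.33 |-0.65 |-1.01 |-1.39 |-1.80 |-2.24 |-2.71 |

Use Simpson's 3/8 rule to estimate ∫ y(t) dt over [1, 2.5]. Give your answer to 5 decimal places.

-2.14875

h = 0.25, n = 6.
(3h/8)·[y₀ + 3y₁ + 3y₂ + 2y₃ + 3y₄ + 3y₅ + y₆] = 0.09375·(-22.92) = -2.14875.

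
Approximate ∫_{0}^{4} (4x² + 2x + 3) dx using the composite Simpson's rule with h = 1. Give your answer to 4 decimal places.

h = (4 − 0)/4 = 1.
Nodes x₀,…,x₄ = 0, 1, 2, 3, 4.
f(x) = 4x² + 2x + 3: f₀=3, f₁=9, f₂=23, f₃=45, f₄=75.
(h/3)·[f₀ + 4f₁ + 2f₂ + 4f₃ + f₄] = 0.333333·(340) = 113.3333.

113.3333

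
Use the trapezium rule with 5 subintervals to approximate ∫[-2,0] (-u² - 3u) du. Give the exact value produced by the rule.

h = (0 − (-2))/5 = 0.4.
Nodes u₀,…,u₅ = -2, -1.6, -1.2, -0.8, -0.4, 0.
f(u) = -u² - 3u: f₀=2, f₁=2.24, f₂=2.16, f₃=1.76, f₄=1.04, f₅=0.
(h/2)·[f₀ + 2f₁ + 2f₂ + 2f₃ + 2f₄ + f₅] = 0.2·(16.4) = 3.28.

3.28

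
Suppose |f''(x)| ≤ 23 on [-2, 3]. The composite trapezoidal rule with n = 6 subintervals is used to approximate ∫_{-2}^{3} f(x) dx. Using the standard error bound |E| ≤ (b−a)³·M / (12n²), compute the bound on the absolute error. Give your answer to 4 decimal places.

6.6551

|E| ≤ (5)³·23 / (12·6²) = 2875/432 = 6.6551.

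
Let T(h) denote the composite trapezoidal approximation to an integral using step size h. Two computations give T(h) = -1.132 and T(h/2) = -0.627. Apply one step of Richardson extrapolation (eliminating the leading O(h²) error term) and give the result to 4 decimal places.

-0.4587

R = (4·T(h/2) − T(h)) / 3 = (4·(-0.627) − (-1.132))/3 = (-1.376)/3 = -0.4587.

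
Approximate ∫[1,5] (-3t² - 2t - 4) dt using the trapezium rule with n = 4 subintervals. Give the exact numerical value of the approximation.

h = (5 − 1)/4 = 1.
Nodes t₀,…,t₄ = 1, 2, 3, 4, 5.
f(t) = -3t² - 2t - 4: f₀=-9, f₁=-20, f₂=-37, f₃=-60, f₄=-89.
(h/2)·[f₀ + 2f₁ + 2f₂ + 2f₃ + f₄] = 0.5·(-332) = -166.

-166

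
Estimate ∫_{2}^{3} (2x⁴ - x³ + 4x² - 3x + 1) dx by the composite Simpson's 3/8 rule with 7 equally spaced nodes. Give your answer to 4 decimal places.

86.9838

h = (3 − 2)/6 = 0.166667.
Nodes x₀,…,x₆ = 2, 2.166667, 2.333333, 2.5, 2.666667, 2.833333, 3.
f(x) = 2x⁴ - x³ + 4x² - 3x + 1: f₀=35, f₁=47.182099, f₂=62.358025, f₃=81, f₄=103.617284, f₅=130.756173, f₆=163.
(3h/8)·[f₀ + 3f₁ + 3f₂ + 2f₃ + 3f₄ + 3f₅ + f₆] = 0.0625·(1391.740741) = 86.9838.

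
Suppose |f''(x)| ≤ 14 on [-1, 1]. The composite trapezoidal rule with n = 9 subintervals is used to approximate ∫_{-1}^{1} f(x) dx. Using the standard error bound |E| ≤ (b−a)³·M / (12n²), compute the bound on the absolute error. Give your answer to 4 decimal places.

0.1152

|E| ≤ (2)³·14 / (12·9²) = 112/972 = 0.1152.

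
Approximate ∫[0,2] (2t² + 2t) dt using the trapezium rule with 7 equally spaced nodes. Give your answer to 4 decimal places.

h = (2 − 0)/6 = 0.333333.
Nodes t₀,…,t₆ = 0, 0.333333, 0.666667, 1, 1.333333, 1.666667, 2.
f(t) = 2t² + 2t: f₀=0, f₁=0.888889, f₂=2.222222, f₃=4, f₄=6.222222, f₅=8.888889, f₆=12.
(h/2)·[f₀ + 2f₁ + 2f₂ + 2f₃ + 2f₄ + 2f₅ + f₆] = 0.166667·(56.444444) = 9.4074.

9.4074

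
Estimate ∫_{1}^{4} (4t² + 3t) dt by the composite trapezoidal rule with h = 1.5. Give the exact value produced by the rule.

111

h = (4 − 1)/2 = 1.5.
Nodes t₀,…,t₂ = 1, 2.5, 4.
f(t) = 4t² + 3t: f₀=7, f₁=32.5, f₂=76.
(h/2)·[f₀ + 2f₁ + f₂] = 0.75·(148) = 111.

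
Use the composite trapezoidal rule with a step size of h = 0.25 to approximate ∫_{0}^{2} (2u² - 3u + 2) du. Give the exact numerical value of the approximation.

h = (2 − 0)/8 = 0.25.
Nodes u₀,…,u₈ = 0, 0.25, 0.5, 0.75, 1, 1.25, 1.5, 1.75, 2.
f(u) = 2u² - 3u + 2: f₀=2, f₁=1.375, f₂=1, f₃=0.875, f₄=1, f₅=1.375, f₆=2, f₇=2.875, f₈=4.
(h/2)·[f₀ + 2f₁ + 2f₂ + 2f₃ + 2f₄ + 2f₅ + 2f₆ + 2f₇ + f₈] = 0.125·(27) = 3.375.

3.375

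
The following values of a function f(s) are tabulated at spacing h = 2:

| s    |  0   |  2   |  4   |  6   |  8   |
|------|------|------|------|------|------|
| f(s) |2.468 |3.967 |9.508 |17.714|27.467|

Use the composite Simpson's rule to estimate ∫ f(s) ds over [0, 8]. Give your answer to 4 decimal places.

90.4500

h = 2, n = 4.
(h/3)·[y₀ + 4y₁ + 2y₂ + 4y₃ + y₄] = 0.666667·(135.675) = 90.4500.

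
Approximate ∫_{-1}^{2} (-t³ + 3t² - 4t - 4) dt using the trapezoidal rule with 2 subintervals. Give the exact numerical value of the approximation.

h = (2 − (-1))/2 = 1.5.
Nodes t₀,…,t₂ = -1, 0.5, 2.
f(t) = -t³ + 3t² - 4t - 4: f₀=4, f₁=-5.375, f₂=-8.
(h/2)·[f₀ + 2f₁ + f₂] = 0.75·(-14.75) = -11.0625.

-11.0625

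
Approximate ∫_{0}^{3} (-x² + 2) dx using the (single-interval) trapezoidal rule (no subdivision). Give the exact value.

-7.5

T = (b−a)/2 · [f(0) + f(3)] = 1.5·[2 + (-7)] = -7.5.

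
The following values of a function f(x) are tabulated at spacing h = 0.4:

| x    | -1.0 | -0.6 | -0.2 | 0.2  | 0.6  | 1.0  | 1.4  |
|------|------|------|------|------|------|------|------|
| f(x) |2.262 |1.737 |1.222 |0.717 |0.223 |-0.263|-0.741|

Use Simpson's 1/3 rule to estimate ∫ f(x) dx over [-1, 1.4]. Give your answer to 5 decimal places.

1.75667

h = 0.4, n = 6.
(h/3)·[y₀ + 4y₁ + 2y₂ + 4y₃ + 2y₄ + 4y₅ + y₆] = 0.133333·(13.175) = 1.75667.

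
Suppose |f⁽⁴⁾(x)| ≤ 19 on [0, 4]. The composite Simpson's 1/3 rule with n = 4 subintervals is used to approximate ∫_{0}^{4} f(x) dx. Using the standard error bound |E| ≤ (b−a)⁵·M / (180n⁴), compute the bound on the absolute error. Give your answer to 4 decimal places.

0.4222

|E| ≤ (4)⁵·19 / (180·4⁴) = 19456/46080 = 0.4222.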